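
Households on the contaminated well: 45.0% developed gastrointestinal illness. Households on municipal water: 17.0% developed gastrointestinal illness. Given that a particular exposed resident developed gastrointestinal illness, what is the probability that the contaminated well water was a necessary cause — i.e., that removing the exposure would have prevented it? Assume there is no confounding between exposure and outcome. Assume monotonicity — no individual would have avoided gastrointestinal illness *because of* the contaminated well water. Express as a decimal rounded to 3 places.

p₁ = 0.45, p₀ = 0.17.
Under exogeneity and monotonicity, PN = (p₁ − p₀) / p₁.
PN = (0.45 − 0.17) / 0.45 = 0.28 / 0.45 ≈ 0.6222

PN ≈ 0.622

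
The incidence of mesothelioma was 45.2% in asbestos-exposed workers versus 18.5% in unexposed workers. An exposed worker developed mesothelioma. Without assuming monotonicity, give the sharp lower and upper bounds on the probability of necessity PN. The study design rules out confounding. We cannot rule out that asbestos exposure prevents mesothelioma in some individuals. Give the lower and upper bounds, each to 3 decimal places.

0.591 ≤ PN ≤ 1.000

p₁ = 0.452, p₀ = 0.185.
Under exogeneity alone the bounds on PN are max{0,(p₁−p₀)/p₁} ≤ PN ≤ min{1,(1−p₀)/p₁}.
  lower = (p₁ − p₀)/p₁ = 0.267 / 0.452 ≈ 0.5907
  upper = min{1, (1 − p₀)/p₁} = 0.815 / 0.452 ≈ 1.8031 → capped at 1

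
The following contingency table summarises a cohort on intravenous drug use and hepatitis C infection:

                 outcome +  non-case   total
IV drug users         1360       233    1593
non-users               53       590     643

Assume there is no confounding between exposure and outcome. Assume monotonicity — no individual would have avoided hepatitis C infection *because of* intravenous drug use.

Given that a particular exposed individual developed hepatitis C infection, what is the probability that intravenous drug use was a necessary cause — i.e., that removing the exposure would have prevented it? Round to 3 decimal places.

PN ≈ 0.903

p₁ = P(outcome | exposed) = 1360/1593 = 0.85374
p₀ = P(outcome | unexposed) = 53/643 = 0.082426
Under exogeneity and monotonicity, PN = (p₁ − p₀) / p₁.
PN = (0.85374 − 0.082426) / 0.85374 = 0.77131 / 0.85374 ≈ 0.9035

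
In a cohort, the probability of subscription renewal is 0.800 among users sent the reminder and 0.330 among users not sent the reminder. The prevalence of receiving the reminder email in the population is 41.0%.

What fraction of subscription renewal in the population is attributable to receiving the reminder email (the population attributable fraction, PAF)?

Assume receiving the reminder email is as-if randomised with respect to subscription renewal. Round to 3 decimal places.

Let p₁ = 0.8, p₀ = 0.33.
Overall risk P(Y=1) = π·p₁ + (1−π)·p₀ = 0.41×0.8 + 0.59×0.33 = 0.5227.
Under exogeneity, PAF = [P(Y=1) − p₀] / P(Y=1).
PAF = (0.5227 − 0.33) / 0.5227 ≈ 0.3687

PAF ≈ 0.369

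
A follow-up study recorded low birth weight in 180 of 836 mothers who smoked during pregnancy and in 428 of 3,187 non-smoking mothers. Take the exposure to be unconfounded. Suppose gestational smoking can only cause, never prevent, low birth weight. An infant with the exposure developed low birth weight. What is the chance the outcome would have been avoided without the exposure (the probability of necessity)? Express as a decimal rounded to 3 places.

PN ≈ 0.376

p₁ = P(outcome | exposed) = 180/836 = 0.21531
p₀ = P(outcome | unexposed) = 428/3187 = 0.1343
Under exogeneity and monotonicity, PN = (p₁ − p₀) / p₁.
PN = (0.21531 − 0.1343) / 0.21531 = 0.081015 / 0.21531 ≈ 0.3763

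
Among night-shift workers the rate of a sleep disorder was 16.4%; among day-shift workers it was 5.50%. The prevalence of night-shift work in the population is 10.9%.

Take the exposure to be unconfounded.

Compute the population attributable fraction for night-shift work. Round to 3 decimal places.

PAF ≈ 0.178

p₁ = 0.164, p₀ = 0.055.
Overall risk P(Y=1) = π·p₁ + (1−π)·p₀ = 0.109×0.164 + 0.891×0.055 = 0.066881.
Under exogeneity, PAF = [P(Y=1) − p₀] / P(Y=1).
PAF = (0.066881 − 0.055) / 0.066881 ≈ 0.1776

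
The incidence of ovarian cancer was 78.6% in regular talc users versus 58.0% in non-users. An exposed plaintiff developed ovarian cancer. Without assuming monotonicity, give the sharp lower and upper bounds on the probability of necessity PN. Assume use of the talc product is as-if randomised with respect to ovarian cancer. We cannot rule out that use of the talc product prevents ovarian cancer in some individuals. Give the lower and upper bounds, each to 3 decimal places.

0.262 ≤ PN ≤ 0.534

p₁ = 0.786, p₀ = 0.58.
Under exogeneity alone the bounds on PN are max{0,(p₁−p₀)/p₁} ≤ PN ≤ min{1,(1−p₀)/p₁}.
  lower = (p₁ − p₀)/p₁ = 0.206 / 0.786 ≈ 0.2621
  upper = min{1, (1 − p₀)/p₁} = 0.42 / 0.786 ≈ 0.5344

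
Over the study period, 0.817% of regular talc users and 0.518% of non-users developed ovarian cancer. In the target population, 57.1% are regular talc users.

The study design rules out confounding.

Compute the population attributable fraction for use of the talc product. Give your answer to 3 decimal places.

p₁ = 0.00817, p₀ = 0.00518.
Overall risk P(Y=1) = π·p₁ + (1−π)·p₀ = 0.571×0.00817 + 0.429×0.00518 = 0.0068873.
Under exogeneity, PAF = [P(Y=1) − p₀] / P(Y=1).
PAF = (0.0068873 − 0.00518) / 0.0068873 ≈ 0.2479

PAF ≈ 0.248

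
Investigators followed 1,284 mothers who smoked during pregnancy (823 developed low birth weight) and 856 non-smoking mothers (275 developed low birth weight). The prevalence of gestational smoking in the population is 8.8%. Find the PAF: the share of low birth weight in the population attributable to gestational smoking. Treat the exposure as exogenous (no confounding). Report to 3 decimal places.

PAF ≈ 0.081

p₁ = P(outcome | exposed) = 823/1284 = 0.64097
p₀ = P(outcome | unexposed) = 275/856 = 0.32126
Overall risk P(Y=1) = π·p₁ + (1−π)·p₀ = 0.088×0.64097 + 0.912×0.32126 = 0.3494.
Under exogeneity, PAF = [P(Y=1) − p₀] / P(Y=1).
PAF = (0.3494 − 0.32126) / 0.3494 ≈ 0.0805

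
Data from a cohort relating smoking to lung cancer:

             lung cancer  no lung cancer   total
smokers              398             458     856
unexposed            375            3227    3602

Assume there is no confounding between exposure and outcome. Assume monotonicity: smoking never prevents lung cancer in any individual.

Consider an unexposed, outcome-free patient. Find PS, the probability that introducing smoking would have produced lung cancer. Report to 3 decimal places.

PS ≈ 0.403

p₁ = P(outcome | exposed) = 398/856 = 0.46495
p₀ = P(outcome | unexposed) = 375/3602 = 0.10411
Under exogeneity and monotonicity, PS = (p₁ − p₀) / (1 − p₀).
PS = (0.46495 − 0.10411) / (1 − 0.10411) = 0.36084 / 0.89589 ≈ 0.4028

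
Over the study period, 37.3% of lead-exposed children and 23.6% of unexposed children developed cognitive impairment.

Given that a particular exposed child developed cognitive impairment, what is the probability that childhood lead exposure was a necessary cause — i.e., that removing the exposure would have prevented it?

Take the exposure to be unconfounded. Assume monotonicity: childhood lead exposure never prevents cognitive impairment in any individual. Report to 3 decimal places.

PN ≈ 0.367

p₁ = 0.373, p₀ = 0.236.
Under exogeneity and monotonicity, PN = (p₁ − p₀) / p₁.
PN = (0.373 − 0.236) / 0.373 = 0.137 / 0.373 ≈ 0.3673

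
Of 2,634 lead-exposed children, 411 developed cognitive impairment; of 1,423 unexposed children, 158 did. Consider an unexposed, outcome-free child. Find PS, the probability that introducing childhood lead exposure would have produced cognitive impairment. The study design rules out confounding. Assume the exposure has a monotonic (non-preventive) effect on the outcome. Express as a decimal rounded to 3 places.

p₁ = P(outcome | exposed) = 411/2634 = 0.15604
p₀ = P(outcome | unexposed) = 158/1423 = 0.11103
Under exogeneity and monotonicity, PS = (p₁ − p₀) / (1 − p₀).
PS = (0.15604 − 0.11103) / (1 − 0.11103) = 0.045003 / 0.88897 ≈ 0.0506

PS ≈ 0.051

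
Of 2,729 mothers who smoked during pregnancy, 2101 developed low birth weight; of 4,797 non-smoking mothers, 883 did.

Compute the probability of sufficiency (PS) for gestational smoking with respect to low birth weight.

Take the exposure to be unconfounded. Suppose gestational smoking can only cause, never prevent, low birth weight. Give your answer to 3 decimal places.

PS ≈ 0.718

p₁ = P(outcome | exposed) = 2101/2729 = 0.76988
p₀ = P(outcome | unexposed) = 883/4797 = 0.18407
Under exogeneity and monotonicity, PS = (p₁ − p₀) / (1 − p₀).
PS = (0.76988 − 0.18407) / (1 − 0.18407) = 0.58581 / 0.81593 ≈ 0.7180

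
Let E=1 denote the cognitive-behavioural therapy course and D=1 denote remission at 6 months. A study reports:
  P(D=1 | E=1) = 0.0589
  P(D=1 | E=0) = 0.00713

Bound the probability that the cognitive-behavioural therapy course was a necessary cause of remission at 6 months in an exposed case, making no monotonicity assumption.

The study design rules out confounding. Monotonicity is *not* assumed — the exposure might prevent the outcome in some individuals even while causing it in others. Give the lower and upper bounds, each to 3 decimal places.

Let p₁ = 0.0589, p₀ = 0.00713.
Under exogeneity alone the bounds on PN are max{0,(p₁−p₀)/p₁} ≤ PN ≤ min{1,(1−p₀)/p₁}.
  lower = (p₁ − p₀)/p₁ = 0.05177 / 0.0589 ≈ 0.8789
  upper = min{1, (1 − p₀)/p₁} = 0.99287 / 0.0589 ≈ 16.8569 → capped at 1

0.879 ≤ PN ≤ 1.000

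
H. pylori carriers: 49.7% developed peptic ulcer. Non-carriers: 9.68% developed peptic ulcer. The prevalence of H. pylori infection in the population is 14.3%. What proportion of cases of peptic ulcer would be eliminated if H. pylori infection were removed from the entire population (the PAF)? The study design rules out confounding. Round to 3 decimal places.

p₁ = 0.497, p₀ = 0.0968.
Overall risk P(Y=1) = π·p₁ + (1−π)·p₀ = 0.143×0.497 + 0.857×0.0968 = 0.15403.
Under exogeneity, PAF = [P(Y=1) − p₀] / P(Y=1).
PAF = (0.15403 − 0.0968) / 0.15403 ≈ 0.3715

PAF ≈ 0.372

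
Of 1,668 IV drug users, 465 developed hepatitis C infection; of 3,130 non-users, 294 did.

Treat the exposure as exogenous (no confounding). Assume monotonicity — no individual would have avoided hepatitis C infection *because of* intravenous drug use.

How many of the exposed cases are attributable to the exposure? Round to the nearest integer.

about 308 cases

p₁ = P(outcome | exposed) = 465/1668 = 0.27878
p₀ = P(outcome | unexposed) = 294/3130 = 0.09393
PN = (p₁ − p₀)/p₁ = (0.27878 − 0.09393) / 0.27878 ≈ 0.66307.
Attributable cases ≈ PN × (exposed cases) = 0.66307 × 465 ≈ 308.33.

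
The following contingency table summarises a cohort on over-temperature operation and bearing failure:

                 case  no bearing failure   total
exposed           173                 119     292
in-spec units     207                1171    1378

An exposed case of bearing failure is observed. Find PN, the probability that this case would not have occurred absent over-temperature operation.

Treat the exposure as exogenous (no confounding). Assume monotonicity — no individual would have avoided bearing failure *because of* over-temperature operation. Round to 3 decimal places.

p₁ = P(outcome | exposed) = 173/292 = 0.59247
p₀ = P(outcome | unexposed) = 207/1378 = 0.15022
Under exogeneity and monotonicity, PN = (p₁ − p₀)/p₁.
PN = (0.59247 − 0.15022) / 0.59247 ≈ 0.7465

PN ≈ 0.746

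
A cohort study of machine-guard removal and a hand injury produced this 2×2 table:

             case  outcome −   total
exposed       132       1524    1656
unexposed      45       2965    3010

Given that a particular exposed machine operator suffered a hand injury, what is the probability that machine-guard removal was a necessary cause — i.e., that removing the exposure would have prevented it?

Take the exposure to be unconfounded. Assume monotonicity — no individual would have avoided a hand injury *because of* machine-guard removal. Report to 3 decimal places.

PN ≈ 0.812

p₁ = P(outcome | exposed) = 132/1656 = 0.07971
p₀ = P(outcome | unexposed) = 45/3010 = 0.01495
Under exogeneity and monotonicity, PN = (p₁ − p₀)/p₁.
PN = (0.07971 − 0.01495) / 0.07971 ≈ 0.8124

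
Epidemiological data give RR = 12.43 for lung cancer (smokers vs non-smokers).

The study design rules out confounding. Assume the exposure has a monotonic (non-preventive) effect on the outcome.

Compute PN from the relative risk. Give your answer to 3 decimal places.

Under exogeneity and monotonicity, PN = (RR − 1) / RR = 1 − 1/RR.
PN = (12.43 − 1) / 12.43 = 11.43 / 12.43 ≈ 0.9195

PN ≈ 0.920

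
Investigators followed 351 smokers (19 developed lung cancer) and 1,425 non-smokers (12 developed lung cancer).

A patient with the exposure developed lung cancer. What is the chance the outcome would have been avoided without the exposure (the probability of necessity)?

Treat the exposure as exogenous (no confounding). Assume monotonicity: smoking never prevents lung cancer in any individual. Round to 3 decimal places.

p₁ = P(outcome | exposed) = 19/351 = 0.054131
p₀ = P(outcome | unexposed) = 12/1425 = 0.0084211
Under exogeneity and monotonicity, PN = (p₁ − p₀) / p₁.
PN = (0.054131 − 0.0084211) / 0.054131 = 0.04571 / 0.054131 ≈ 0.8444

PN ≈ 0.844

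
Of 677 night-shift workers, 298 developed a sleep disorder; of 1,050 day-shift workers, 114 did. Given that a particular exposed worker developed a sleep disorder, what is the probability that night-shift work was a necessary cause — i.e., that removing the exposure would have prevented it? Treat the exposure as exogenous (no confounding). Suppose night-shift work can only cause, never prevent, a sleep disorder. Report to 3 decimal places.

p₁ = P(outcome | exposed) = 298/677 = 0.44018
p₀ = P(outcome | unexposed) = 114/1050 = 0.10857
Under exogeneity and monotonicity, PN = (p₁ − p₀) / p₁.
PN = (0.44018 − 0.10857) / 0.44018 = 0.33161 / 0.44018 ≈ 0.7533

PN ≈ 0.753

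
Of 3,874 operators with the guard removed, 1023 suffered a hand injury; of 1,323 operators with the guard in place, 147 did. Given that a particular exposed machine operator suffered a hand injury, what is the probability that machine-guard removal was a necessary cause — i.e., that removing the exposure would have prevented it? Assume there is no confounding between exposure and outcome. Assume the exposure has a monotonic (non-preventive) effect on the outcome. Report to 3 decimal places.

PN ≈ 0.579

p₁ = P(outcome | exposed) = 1023/3874 = 0.26407
p₀ = P(outcome | unexposed) = 147/1323 = 0.11111
Under exogeneity and monotonicity, PN = (p₁ − p₀) / p₁.
PN = (0.26407 − 0.11111) / 0.26407 = 0.15296 / 0.26407 ≈ 0.5792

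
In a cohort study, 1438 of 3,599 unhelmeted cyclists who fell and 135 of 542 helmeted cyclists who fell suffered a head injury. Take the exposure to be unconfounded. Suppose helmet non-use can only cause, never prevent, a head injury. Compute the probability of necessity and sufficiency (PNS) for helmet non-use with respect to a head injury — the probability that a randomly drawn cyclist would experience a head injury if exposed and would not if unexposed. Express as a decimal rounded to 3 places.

PNS ≈ 0.150

p₁ = P(outcome | exposed) = 1438/3599 = 0.39956
p₀ = P(outcome | unexposed) = 135/542 = 0.24908
Under exogeneity and monotonicity, PNS = p₁ − p₀.
PNS = 0.39956 − 0.24908 = 0.15048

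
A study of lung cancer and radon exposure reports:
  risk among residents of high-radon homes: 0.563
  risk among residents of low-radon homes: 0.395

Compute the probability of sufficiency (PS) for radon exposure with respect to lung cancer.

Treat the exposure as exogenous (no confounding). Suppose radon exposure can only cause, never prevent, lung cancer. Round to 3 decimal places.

Let p₁ = 0.563, p₀ = 0.395.
Under exogeneity and monotonicity, PS = (p₁ − p₀) / (1 − p₀).
PS = (0.563 − 0.395) / (1 − 0.395) = 0.168 / 0.605 ≈ 0.2777

PS ≈ 0.278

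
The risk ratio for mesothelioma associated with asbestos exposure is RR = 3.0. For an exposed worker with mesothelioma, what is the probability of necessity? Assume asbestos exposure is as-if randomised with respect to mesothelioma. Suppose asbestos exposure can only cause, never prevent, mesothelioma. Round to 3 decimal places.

PN ≈ 0.667

Under exogeneity and monotonicity, PN = (RR − 1) / RR = 1 − 1/RR.
PN = (3.0 − 1) / 3.0 = 2 / 3.0 ≈ 0.6667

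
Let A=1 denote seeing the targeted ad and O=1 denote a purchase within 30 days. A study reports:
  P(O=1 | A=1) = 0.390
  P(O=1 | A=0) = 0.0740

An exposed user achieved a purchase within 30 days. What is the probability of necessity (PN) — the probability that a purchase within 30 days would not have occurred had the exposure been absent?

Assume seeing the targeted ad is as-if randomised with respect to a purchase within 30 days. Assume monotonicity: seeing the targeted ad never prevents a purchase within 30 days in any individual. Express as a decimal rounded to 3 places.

PN ≈ 0.810

Let p₁ = 0.39, p₀ = 0.074.
Under exogeneity and monotonicity, PN = (p₁ − p₀) / p₁.
PN = (0.39 − 0.074) / 0.39 = 0.316 / 0.39 ≈ 0.8103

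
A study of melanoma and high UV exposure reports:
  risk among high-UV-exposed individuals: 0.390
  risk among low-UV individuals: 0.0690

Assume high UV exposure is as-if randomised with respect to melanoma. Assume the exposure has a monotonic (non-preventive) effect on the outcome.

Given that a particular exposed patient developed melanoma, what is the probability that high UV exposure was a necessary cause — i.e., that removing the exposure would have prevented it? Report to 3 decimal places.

PN ≈ 0.823

Let p₁ = 0.39, p₀ = 0.069.
Under exogeneity and monotonicity, PN = (p₁ − p₀) / p₁.
PN = (0.39 − 0.069) / 0.39 = 0.321 / 0.39 ≈ 0.8231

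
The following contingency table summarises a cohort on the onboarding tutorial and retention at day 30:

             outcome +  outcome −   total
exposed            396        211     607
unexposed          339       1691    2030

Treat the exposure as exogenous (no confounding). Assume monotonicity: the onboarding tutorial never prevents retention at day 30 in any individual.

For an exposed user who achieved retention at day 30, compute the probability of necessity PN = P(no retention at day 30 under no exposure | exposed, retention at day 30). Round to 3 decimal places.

p₁ = P(outcome | exposed) = 396/607 = 0.65239
p₀ = P(outcome | unexposed) = 339/2030 = 0.167
Under exogeneity and monotonicity, PN = (p₁ − p₀) / p₁.
PN = (0.65239 − 0.167) / 0.65239 = 0.48539 / 0.65239 ≈ 0.7440

PN ≈ 0.744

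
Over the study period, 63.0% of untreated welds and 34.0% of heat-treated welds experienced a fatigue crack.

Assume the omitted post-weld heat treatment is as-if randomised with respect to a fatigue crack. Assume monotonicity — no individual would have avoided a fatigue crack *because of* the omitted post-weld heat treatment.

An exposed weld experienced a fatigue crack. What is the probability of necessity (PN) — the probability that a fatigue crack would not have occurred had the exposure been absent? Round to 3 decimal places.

PN ≈ 0.460

p₁ = 0.63, p₀ = 0.34.
Under exogeneity and monotonicity, PN = (p₁ − p₀) / p₁.
PN = (0.63 − 0.34) / 0.63 = 0.29 / 0.63 ≈ 0.4603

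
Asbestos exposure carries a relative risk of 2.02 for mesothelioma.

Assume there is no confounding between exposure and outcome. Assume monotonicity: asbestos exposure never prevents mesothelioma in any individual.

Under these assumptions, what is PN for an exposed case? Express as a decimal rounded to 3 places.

PN ≈ 0.505

Under exogeneity and monotonicity, PN = (RR − 1) / RR = 1 − 1/RR.
PN = (2.02 − 1) / 2.02 = 1.02 / 2.02 ≈ 0.5050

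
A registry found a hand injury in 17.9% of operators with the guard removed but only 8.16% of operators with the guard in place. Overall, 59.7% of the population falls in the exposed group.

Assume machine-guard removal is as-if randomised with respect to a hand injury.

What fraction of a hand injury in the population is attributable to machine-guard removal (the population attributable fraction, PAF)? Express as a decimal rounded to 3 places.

p₁ = 0.179, p₀ = 0.0816.
Overall risk P(Y=1) = π·p₁ + (1−π)·p₀ = 0.597×0.179 + 0.403×0.0816 = 0.13975.
Under exogeneity, PAF = [P(Y=1) − p₀] / P(Y=1).
PAF = (0.13975 − 0.0816) / 0.13975 ≈ 0.4161

PAF ≈ 0.416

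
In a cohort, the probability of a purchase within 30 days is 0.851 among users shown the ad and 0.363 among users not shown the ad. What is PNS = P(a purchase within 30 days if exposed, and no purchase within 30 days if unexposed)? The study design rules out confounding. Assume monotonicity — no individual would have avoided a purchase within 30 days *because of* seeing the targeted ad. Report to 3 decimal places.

Let p₁ = 0.851, p₀ = 0.363.
Under exogeneity and monotonicity, PNS = p₁ − p₀.
PNS = 0.851 − 0.363 = 0.488

PNS ≈ 0.488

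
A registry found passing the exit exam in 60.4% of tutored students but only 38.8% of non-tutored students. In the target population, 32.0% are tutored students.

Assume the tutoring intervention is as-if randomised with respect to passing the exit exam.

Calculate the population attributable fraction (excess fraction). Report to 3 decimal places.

PAF ≈ 0.151

p₁ = 0.604, p₀ = 0.388.
Overall risk P(Y=1) = π·p₁ + (1−π)·p₀ = 0.32×0.604 + 0.68×0.388 = 0.45712.
Under exogeneity, PAF = [P(Y=1) − p₀] / P(Y=1).
PAF = (0.45712 − 0.388) / 0.45712 ≈ 0.1512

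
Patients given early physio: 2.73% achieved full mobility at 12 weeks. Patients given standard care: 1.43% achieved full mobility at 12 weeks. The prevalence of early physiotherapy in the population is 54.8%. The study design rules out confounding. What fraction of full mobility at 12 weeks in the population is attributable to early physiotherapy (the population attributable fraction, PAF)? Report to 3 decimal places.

PAF ≈ 0.333

p₁ = 0.0273, p₀ = 0.0143.
Overall risk P(Y=1) = π·p₁ + (1−π)·p₀ = 0.548×0.0273 + 0.452×0.0143 = 0.021424.
Under exogeneity, PAF = [P(Y=1) − p₀] / P(Y=1).
PAF = (0.021424 − 0.0143) / 0.021424 ≈ 0.3325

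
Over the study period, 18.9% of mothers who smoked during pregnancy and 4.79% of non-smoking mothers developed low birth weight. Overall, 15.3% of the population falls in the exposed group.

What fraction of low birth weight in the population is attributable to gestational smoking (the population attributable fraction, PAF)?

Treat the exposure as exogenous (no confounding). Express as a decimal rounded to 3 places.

PAF ≈ 0.311

p₁ = 0.189, p₀ = 0.0479.
Overall risk P(Y=1) = π·p₁ + (1−π)·p₀ = 0.153×0.189 + 0.847×0.0479 = 0.069488.
Under exogeneity, PAF = [P(Y=1) − p₀] / P(Y=1).
PAF = (0.069488 − 0.0479) / 0.069488 ≈ 0.3107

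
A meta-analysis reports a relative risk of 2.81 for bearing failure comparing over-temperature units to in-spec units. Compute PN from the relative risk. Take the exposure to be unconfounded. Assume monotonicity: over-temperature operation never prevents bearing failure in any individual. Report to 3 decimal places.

Under exogeneity and monotonicity, PN = (RR − 1) / RR = 1 − 1/RR.
PN = (2.81 − 1) / 2.81 = 1.81 / 2.81 ≈ 0.6441

PN ≈ 0.644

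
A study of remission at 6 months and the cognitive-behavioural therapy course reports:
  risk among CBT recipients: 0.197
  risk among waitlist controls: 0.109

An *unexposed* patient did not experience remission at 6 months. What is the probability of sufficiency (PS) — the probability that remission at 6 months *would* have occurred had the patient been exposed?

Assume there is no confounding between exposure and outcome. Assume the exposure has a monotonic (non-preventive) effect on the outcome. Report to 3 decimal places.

Let p₁ = 0.197, p₀ = 0.109.
Under exogeneity and monotonicity, PS = (p₁ − p₀) / (1 − p₀).
PS = (0.197 − 0.109) / (1 − 0.109) = 0.088 / 0.891 ≈ 0.0988

PS ≈ 0.099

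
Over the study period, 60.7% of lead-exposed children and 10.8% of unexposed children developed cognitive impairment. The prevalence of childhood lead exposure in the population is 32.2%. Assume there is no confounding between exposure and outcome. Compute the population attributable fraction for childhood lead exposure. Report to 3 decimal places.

PAF ≈ 0.598

p₁ = 0.607, p₀ = 0.108.
Overall risk P(Y=1) = π·p₁ + (1−π)·p₀ = 0.322×0.607 + 0.678×0.108 = 0.26868.
Under exogeneity, PAF = [P(Y=1) − p₀] / P(Y=1).
PAF = (0.26868 − 0.108) / 0.26868 ≈ 0.5980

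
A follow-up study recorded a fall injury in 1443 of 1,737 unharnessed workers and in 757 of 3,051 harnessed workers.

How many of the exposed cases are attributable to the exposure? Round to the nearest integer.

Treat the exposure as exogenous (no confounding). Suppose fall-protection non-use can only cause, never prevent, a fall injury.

about 1012 cases

p₁ = P(outcome | exposed) = 1443/1737 = 0.83074
p₀ = P(outcome | unexposed) = 757/3051 = 0.24812
PN = (p₁ − p₀)/p₁ = (0.83074 − 0.24812) / 0.83074 ≈ 0.70133.
Attributable cases ≈ PN × (exposed cases) = 0.70133 × 1443 ≈ 1012.02.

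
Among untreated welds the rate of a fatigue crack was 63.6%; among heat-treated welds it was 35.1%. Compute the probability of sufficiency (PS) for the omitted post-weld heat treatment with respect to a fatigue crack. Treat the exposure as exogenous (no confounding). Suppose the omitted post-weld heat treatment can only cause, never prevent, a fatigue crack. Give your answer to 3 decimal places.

PS ≈ 0.439

p₁ = 0.636, p₀ = 0.351.
Under exogeneity and monotonicity, PS = (p₁ − p₀) / (1 − p₀).
PS = (0.636 − 0.351) / (1 − 0.351) = 0.285 / 0.649 ≈ 0.4391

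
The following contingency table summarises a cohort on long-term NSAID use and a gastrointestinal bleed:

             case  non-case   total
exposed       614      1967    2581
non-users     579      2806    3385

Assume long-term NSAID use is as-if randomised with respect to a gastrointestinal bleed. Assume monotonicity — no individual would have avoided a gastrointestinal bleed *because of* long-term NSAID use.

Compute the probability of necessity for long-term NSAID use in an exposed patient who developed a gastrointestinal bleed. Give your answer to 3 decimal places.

p₁ = P(outcome | exposed) = 614/2581 = 0.23789
p₀ = P(outcome | unexposed) = 579/3385 = 0.17105
Under exogeneity and monotonicity, PN = (p₁ − p₀) / p₁.
PN = (0.23789 − 0.17105) / 0.23789 = 0.066844 / 0.23789 ≈ 0.2810

PN ≈ 0.281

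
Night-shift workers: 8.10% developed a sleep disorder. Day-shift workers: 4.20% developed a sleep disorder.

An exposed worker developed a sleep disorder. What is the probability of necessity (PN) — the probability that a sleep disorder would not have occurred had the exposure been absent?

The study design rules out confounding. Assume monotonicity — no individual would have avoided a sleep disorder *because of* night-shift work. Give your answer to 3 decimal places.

PN ≈ 0.481

p₁ = 0.081, p₀ = 0.042.
Under exogeneity and monotonicity, PN = (p₁ − p₀) / p₁.
PN = (0.081 − 0.042) / 0.081 = 0.039 / 0.081 ≈ 0.4815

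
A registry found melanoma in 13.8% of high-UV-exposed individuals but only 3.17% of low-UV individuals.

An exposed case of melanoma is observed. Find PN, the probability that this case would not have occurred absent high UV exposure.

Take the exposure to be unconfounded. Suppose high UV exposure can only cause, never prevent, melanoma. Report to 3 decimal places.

p₁ = 0.138, p₀ = 0.0317.
Under exogeneity and monotonicity, PN = (p₁ − p₀) / p₁.
PN = (0.138 − 0.0317) / 0.138 = 0.1063 / 0.138 ≈ 0.7703

PN ≈ 0.770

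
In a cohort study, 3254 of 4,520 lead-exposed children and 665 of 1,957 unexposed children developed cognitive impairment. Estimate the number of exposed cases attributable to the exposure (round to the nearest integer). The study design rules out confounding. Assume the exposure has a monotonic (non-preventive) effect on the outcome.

p₁ = P(outcome | exposed) = 3254/4520 = 0.71991
p₀ = P(outcome | unexposed) = 665/1957 = 0.33981
PN = (p₁ − p₀)/p₁ = (0.71991 − 0.33981) / 0.71991 ≈ 0.52799.
Attributable cases ≈ PN × (exposed cases) = 0.52799 × 3254 ≈ 1718.08.

about 1718 cases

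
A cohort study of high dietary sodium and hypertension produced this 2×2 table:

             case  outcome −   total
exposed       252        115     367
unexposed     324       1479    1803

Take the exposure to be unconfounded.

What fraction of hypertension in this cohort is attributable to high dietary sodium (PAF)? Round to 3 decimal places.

p₁ = P(outcome | exposed) = 252/367 = 0.68665
p₀ = P(outcome | unexposed) = 324/1803 = 0.1797
Exposure prevalence π = 367/2170 = 0.16912; overall risk P(Y=1) = 0.26544.
Under exogeneity, PAF = [P(Y=1) − p₀]/P(Y=1).
PAF = (0.26544 − 0.1797) / 0.26544 ≈ 0.3230

PAF ≈ 0.323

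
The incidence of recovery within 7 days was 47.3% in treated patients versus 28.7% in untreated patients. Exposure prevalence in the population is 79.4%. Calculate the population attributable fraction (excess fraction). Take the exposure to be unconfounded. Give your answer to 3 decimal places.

p₁ = 0.473, p₀ = 0.287.
Overall risk P(Y=1) = π·p₁ + (1−π)·p₀ = 0.794×0.473 + 0.206×0.287 = 0.43468.
Under exogeneity, PAF = [P(Y=1) − p₀] / P(Y=1).
PAF = (0.43468 − 0.287) / 0.43468 ≈ 0.3398

PAF ≈ 0.340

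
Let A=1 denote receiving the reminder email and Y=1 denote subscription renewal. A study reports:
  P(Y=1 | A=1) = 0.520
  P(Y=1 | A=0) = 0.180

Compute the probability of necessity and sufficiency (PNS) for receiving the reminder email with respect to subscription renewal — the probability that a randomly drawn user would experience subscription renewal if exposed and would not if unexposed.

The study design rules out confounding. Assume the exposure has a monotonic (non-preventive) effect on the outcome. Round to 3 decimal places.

Let p₁ = 0.52, p₀ = 0.18.
Under exogeneity and monotonicity, PNS = p₁ − p₀.
PNS = 0.52 − 0.18 = 0.34

PNS ≈ 0.340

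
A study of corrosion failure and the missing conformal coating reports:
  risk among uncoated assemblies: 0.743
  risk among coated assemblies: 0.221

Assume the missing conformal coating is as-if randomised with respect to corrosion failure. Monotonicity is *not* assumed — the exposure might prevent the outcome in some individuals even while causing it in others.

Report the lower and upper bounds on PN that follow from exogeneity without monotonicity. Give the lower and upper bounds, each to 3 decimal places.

Let p₁ = 0.743, p₀ = 0.221.
Under exogeneity alone the bounds on PN are max{0,(p₁−p₀)/p₁} ≤ PN ≤ min{1,(1−p₀)/p₁}.
  lower = (p₁ − p₀)/p₁ = 0.522 / 0.743 ≈ 0.7026
  upper = min{1, (1 − p₀)/p₁} = 0.779 / 0.743 ≈ 1.0485 → capped at 1

0.703 ≤ PN ≤ 1.000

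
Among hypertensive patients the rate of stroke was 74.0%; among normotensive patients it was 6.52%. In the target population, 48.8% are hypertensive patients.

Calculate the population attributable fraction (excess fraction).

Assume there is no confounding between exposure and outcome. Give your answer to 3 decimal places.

p₁ = 0.74, p₀ = 0.0652.
Overall risk P(Y=1) = π·p₁ + (1−π)·p₀ = 0.488×0.74 + 0.512×0.0652 = 0.3945.
Under exogeneity, PAF = [P(Y=1) − p₀] / P(Y=1).
PAF = (0.3945 − 0.0652) / 0.3945 ≈ 0.8347

PAF ≈ 0.835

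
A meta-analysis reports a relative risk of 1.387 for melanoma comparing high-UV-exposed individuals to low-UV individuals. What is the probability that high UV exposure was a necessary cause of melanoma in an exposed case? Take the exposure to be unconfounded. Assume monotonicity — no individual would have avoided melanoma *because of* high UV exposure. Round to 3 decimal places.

Under exogeneity and monotonicity, PN = (RR − 1) / RR = 1 − 1/RR.
PN = (1.387 − 1) / 1.387 = 0.387 / 1.387 ≈ 0.2790

PN ≈ 0.279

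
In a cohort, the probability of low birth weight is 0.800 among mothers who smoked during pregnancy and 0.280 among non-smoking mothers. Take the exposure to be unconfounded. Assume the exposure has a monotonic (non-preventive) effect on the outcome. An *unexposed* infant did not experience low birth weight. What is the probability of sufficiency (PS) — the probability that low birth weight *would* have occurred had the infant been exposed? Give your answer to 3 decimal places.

PS ≈ 0.722

Let p₁ = 0.8, p₀ = 0.28.
Under exogeneity and monotonicity, PS = (p₁ − p₀) / (1 − p₀).
PS = (0.8 − 0.28) / (1 − 0.28) = 0.52 / 0.72 ≈ 0.7222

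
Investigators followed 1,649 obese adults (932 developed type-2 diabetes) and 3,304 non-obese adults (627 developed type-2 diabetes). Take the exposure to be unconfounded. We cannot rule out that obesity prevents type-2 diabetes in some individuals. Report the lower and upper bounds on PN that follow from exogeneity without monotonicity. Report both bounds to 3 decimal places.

p₁ = P(outcome | exposed) = 932/1649 = 0.56519
p₀ = P(outcome | unexposed) = 627/3304 = 0.18977
Under exogeneity alone the bounds on PN are max{0,(p₁−p₀)/p₁} ≤ PN ≤ min{1,(1−p₀)/p₁}.
  lower = (p₁ − p₀)/p₁ = 0.37542 / 0.56519 ≈ 0.6642
  upper = min{1, (1 − p₀)/p₁} = 0.81023 / 0.56519 ≈ 1.4336 → capped at 1

0.664 ≤ PN ≤ 1.000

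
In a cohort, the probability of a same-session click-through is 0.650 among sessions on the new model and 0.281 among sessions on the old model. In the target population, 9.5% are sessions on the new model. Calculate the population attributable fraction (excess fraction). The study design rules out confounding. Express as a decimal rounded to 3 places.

Let p₁ = 0.65, p₀ = 0.281.
Overall risk P(Y=1) = π·p₁ + (1−π)·p₀ = 0.095×0.65 + 0.905×0.281 = 0.31606.
Under exogeneity, PAF = [P(Y=1) − p₀] / P(Y=1).
PAF = (0.31606 − 0.281) / 0.31606 ≈ 0.1109

PAF ≈ 0.111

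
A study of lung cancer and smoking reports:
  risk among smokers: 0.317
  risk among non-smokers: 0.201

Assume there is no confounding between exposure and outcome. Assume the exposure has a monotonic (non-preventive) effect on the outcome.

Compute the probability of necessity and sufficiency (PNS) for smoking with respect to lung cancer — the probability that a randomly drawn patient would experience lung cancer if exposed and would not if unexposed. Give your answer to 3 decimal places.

PNS ≈ 0.116

Let p₁ = 0.317, p₀ = 0.201.
Under exogeneity and monotonicity, PNS = p₁ − p₀.
PNS = 0.317 − 0.201 = 0.116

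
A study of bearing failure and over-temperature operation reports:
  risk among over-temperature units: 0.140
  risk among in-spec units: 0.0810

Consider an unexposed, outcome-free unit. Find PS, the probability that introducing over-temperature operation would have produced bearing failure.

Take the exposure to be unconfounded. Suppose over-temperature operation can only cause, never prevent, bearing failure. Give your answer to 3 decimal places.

PS ≈ 0.064

Let p₁ = 0.14, p₀ = 0.081.
Under exogeneity and monotonicity, PS = (p₁ − p₀) / (1 − p₀).
PS = (0.14 − 0.081) / (1 − 0.081) = 0.059 / 0.919 ≈ 0.0642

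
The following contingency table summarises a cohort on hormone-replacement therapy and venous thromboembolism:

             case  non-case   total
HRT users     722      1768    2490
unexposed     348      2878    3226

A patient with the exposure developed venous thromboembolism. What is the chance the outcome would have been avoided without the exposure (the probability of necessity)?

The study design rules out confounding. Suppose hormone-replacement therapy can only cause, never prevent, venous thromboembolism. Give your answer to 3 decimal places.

p₁ = P(outcome | exposed) = 722/2490 = 0.28996
p₀ = P(outcome | unexposed) = 348/3226 = 0.10787
Under exogeneity and monotonicity, PN = (p₁ − p₀)/p₁.
PN = (0.28996 − 0.10787) / 0.28996 ≈ 0.6280

PN ≈ 0.628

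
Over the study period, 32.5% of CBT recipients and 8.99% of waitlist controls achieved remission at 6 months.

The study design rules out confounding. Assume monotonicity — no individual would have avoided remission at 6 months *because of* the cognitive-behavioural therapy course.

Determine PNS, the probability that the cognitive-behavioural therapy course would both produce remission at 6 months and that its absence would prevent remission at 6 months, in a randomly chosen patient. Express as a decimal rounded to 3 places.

PNS ≈ 0.235

p₁ = 0.325, p₀ = 0.0899.
Under exogeneity and monotonicity, PNS = p₁ − p₀.
PNS = 0.325 − 0.0899 = 0.2351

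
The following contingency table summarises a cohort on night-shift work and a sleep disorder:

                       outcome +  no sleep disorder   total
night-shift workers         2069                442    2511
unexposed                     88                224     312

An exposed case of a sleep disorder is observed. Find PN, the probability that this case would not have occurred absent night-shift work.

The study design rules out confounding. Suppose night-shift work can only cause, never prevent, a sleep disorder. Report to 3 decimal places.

p₁ = P(outcome | exposed) = 2069/2511 = 0.82397
p₀ = P(outcome | unexposed) = 88/312 = 0.28205
Under exogeneity and monotonicity, PN = (p₁ − p₀) / p₁.
PN = (0.82397 − 0.28205) / 0.82397 = 0.54192 / 0.82397 ≈ 0.6577

PN ≈ 0.658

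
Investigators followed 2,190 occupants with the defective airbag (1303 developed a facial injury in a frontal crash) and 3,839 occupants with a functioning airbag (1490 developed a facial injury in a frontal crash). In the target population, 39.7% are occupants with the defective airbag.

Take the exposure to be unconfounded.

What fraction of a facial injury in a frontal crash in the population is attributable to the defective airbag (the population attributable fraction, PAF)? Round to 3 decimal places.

p₁ = P(outcome | exposed) = 1303/2190 = 0.59498
p₀ = P(outcome | unexposed) = 1490/3839 = 0.38812
Overall risk P(Y=1) = π·p₁ + (1−π)·p₀ = 0.397×0.59498 + 0.603×0.38812 = 0.47024.
Under exogeneity, PAF = [P(Y=1) − p₀] / P(Y=1).
PAF = (0.47024 − 0.38812) / 0.47024 ≈ 0.1746

PAF ≈ 0.175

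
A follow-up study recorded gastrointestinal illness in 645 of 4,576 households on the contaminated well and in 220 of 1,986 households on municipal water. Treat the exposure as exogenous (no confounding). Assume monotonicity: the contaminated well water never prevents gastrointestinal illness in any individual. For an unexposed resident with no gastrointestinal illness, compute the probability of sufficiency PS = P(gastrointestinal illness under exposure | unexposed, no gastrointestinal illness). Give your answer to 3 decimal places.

PS ≈ 0.034

p₁ = P(outcome | exposed) = 645/4576 = 0.14095
p₀ = P(outcome | unexposed) = 220/1986 = 0.11078
Under exogeneity and monotonicity, PS = (p₁ − p₀) / (1 − p₀).
PS = (0.14095 − 0.11078) / (1 − 0.11078) = 0.030177 / 0.88922 ≈ 0.0339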